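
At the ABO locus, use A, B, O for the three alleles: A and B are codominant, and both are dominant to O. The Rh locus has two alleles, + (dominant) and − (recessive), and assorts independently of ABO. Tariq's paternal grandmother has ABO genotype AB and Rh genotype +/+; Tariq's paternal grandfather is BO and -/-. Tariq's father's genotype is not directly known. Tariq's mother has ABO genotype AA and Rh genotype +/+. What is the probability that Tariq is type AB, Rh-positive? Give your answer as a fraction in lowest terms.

Tariq's father's ABO genotype from AB × BO: 1/4 AB, 1/4 AO, 1/4 BB, 1/4 BO.
Crossing each possibility with the mother AA and summing P(type AB): 1/4·1/2 + 1/4·0 + 1/4·1 + 1/4·1/2 = 1/2.
Similarly for Rh via the father's Rh distribution: P(Rh+) = 1.
Independent loci: 1/2 × 1 = 1/2.

1/2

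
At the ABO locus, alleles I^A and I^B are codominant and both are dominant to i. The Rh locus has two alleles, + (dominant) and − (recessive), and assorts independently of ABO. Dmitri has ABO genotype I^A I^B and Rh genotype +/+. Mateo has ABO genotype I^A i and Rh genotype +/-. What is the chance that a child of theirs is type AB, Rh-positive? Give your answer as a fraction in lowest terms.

1/4

ABO cross I^A I^B × I^A i → offspring phenotypes: 1/2 A, 1/4 B, 1/4 AB.
Rh cross +/+ × +/- → 1 Rh+.
Independent loci: P(type AB, Rh-positive) = 1/4 × 1 = 1/4.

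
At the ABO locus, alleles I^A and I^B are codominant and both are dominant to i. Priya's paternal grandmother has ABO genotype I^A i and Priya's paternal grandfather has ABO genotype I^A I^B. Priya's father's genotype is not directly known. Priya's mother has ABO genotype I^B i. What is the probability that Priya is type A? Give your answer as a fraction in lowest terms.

Priya's father's ABO genotype from I^A i × I^A I^B: 1/4 I^A I^A, 1/4 I^A I^B, 1/4 I^A i, 1/4 I^B i.
Crossing each possibility with the mother I^B i and summing P(type A): 1/4·1/2 + 1/4·1/4 + 1/4·1/4 + 1/4·0 = 1/4.

1/4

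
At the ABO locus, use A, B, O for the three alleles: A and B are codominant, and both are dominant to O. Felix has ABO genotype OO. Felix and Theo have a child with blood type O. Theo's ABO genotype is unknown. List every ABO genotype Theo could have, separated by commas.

For each candidate genotype of Theo, check whether crossing it with OO can produce every observed child phenotype.
  AA → possible child types {A} ✗
  AB → possible child types {A, B} ✗
  AO → possible child types {O, A} ✓
  BB → possible child types {B} ✗
  BO → possible child types {O, B} ✓
  OO → possible child types {O} ✓

AO, BO, OO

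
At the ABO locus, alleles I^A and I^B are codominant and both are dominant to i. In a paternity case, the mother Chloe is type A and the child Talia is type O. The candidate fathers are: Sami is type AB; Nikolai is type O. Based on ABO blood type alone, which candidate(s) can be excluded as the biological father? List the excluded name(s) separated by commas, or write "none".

A candidate is excluded only if no genotype consistent with his phenotype could produce a type O child with a type A mother.
Sami (type AB): no genotype consistent with that phenotype can produce a type-O child with a type-A mother.

Sami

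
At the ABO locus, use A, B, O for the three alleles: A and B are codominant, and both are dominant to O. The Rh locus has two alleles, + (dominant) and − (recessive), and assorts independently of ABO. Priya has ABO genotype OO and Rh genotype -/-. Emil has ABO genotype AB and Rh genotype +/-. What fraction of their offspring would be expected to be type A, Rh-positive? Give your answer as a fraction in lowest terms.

ABO cross OO × AB → offspring phenotypes: 1/2 A, 1/2 B.
Rh cross -/- × +/- → 1/2 Rh+, 1/2 Rh-.
Independent loci: P(type A, Rh-positive) = 1/2 × 1/2 = 1/4.

1/4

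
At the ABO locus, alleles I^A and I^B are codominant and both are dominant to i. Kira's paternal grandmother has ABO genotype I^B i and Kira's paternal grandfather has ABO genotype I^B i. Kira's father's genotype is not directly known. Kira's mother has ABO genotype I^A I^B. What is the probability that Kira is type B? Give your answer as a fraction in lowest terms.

1/2

Kira's father's ABO genotype from I^B i × I^B i: 1/4 I^B I^B, 1/2 I^B i, 1/4 i i.
Crossing each possibility with the mother I^A I^B and summing P(type B): 1/4·1/2 + 1/2·1/2 + 1/4·1/2 = 1/2.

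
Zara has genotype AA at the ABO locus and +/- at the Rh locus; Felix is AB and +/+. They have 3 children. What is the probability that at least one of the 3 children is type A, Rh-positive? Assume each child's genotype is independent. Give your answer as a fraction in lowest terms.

7/8

ABO cross AA × AB → 1/2 A, 1/2 AB.
Rh cross +/- × +/+ → 1 Rh+; so P(type A, Rh-positive) = 1/2 × 1 = 1/2 per child.
P(none) = (1/2)^3 = 1/8; P(at least one) = 1 − 1/8 = 7/8.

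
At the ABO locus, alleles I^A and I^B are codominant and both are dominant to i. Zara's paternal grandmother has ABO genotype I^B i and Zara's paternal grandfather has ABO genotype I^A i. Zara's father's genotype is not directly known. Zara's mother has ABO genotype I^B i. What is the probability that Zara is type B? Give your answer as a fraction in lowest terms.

Zara's father's ABO genotype from I^B i × I^A i: 1/4 I^A I^B, 1/4 I^A i, 1/4 I^B i, 1/4 i i.
Crossing each possibility with the mother I^B i and summing P(type B): 1/4·1/2 + 1/4·1/4 + 1/4·3/4 + 1/4·1/2 = 1/2.

1/2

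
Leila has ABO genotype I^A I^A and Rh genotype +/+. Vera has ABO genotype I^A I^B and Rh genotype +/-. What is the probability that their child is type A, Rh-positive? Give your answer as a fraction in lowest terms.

ABO cross I^A I^A × I^A I^B → offspring phenotypes: 1/2 A, 1/2 AB.
Rh cross +/+ × +/- → 1 Rh+.
Independent loci: P(type A, Rh-positive) = 1/2 × 1 = 1/2.

1/2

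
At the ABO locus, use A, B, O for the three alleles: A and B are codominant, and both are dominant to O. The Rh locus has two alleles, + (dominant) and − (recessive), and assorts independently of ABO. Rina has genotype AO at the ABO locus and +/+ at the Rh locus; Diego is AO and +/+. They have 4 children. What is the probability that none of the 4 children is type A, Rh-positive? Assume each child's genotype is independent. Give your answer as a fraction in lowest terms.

1/256

ABO cross AO × AO → 1/4 O, 3/4 A.
Rh cross +/+ × +/+ → 1 Rh+; so P(type A, Rh-positive) = 3/4 × 1 = 3/4 per child.
P(not type A, Rh-positive) = 1/4 for one child; (1/4)^4 = 1/256.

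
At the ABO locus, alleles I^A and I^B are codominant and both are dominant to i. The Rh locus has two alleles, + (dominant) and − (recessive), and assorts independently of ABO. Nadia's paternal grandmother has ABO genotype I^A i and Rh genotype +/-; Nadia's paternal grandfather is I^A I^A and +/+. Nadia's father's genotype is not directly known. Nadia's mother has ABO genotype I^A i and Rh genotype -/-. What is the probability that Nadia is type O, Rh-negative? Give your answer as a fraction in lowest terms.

Nadia's father's ABO genotype from I^A i × I^A I^A: 1/2 I^A I^A, 1/2 I^A i.
Crossing each possibility with the mother I^A i and summing P(type O): 1/2·0 + 1/2·1/4 = 1/8.
Similarly for Rh via the father's Rh distribution: P(Rh-) = 1/4.
Independent loci: 1/8 × 1/4 = 1/32.

1/32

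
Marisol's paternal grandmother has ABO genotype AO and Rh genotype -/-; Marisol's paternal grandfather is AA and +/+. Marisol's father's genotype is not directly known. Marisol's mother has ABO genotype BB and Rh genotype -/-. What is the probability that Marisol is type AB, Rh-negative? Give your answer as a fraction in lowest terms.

3/8

Marisol's father's ABO genotype from AO × AA: 1/2 AA, 1/2 AO.
Crossing each possibility with the mother BB and summing P(type AB): 1/2·1 + 1/2·1/2 = 3/4.
Similarly for Rh via the father's Rh distribution: P(Rh-) = 1/2.
Independent loci: 3/4 × 1/2 = 3/8.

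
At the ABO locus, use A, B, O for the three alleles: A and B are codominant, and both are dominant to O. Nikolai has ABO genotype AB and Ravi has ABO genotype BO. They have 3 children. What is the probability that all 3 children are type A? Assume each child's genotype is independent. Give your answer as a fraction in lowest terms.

ABO cross AB × BO → 1/4 A, 1/2 B, 1/4 AB.
So P(type A) = 1/4 per child.
All 3 independent: (1/4)^3 = 1/64.

1/64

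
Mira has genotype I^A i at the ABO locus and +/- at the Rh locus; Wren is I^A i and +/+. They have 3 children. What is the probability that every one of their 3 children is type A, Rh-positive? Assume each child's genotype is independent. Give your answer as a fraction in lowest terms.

27/64

ABO cross I^A i × I^A i → 1/4 O, 3/4 A.
Rh cross +/- × +/+ → 1 Rh+; so P(type A, Rh-positive) = 3/4 × 1 = 3/4 per child.
All 3 independent: (3/4)^3 = 27/64.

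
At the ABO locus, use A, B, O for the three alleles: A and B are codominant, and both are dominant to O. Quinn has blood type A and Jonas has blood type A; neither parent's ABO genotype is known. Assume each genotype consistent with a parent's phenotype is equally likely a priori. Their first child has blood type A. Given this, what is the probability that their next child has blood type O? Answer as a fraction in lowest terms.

Possible genotypes: Quinn ∈ {AA, AO}; Jonas ∈ {AA, AO}.
Weight each parental genotype pair by prior × P(type-A child):
  AA × AA: posterior weight 4/15; P(next child type O) = 0.
  AA × AO: posterior weight 4/15; P(next child type O) = 0.
  AO × AA: posterior weight 4/15; P(next child type O) = 0.
  AO × AO: posterior weight 1/5; P(next child type O) = 1/4.
Weighted sum = 1/20.

1/20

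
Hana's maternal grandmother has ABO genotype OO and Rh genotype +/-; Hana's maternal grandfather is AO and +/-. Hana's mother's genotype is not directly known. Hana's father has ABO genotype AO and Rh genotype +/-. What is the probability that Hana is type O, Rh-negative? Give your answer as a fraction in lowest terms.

3/32

Hana's mother's ABO genotype from OO × AO: 1/2 AO, 1/2 OO.
Crossing each possibility with the father AO and summing P(type O): 1/2·1/4 + 1/2·1/2 = 3/8.
Similarly for Rh via the mother's Rh distribution: P(Rh-) = 1/4.
Independent loci: 3/8 × 1/4 = 3/32.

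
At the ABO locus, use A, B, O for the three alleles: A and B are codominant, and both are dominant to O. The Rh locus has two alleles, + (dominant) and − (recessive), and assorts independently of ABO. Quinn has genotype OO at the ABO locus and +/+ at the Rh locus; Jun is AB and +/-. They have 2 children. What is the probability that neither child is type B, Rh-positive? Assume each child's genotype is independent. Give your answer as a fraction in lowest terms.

ABO cross OO × AB → 1/2 A, 1/2 B.
Rh cross +/+ × +/- → 1 Rh+; so P(type B, Rh-positive) = 1/2 × 1 = 1/2 per child.
P(not type B, Rh-positive) = 1/2 for one child; (1/2)^2 = 1/4.

1/4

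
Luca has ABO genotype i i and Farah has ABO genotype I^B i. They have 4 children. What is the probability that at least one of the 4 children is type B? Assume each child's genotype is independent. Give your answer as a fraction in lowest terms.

15/16

ABO cross i i × I^B i → 1/2 O, 1/2 B.
So P(type B) = 1/2 per child.
P(none) = (1/2)^4 = 1/16; P(at least one) = 1 − 1/16 = 15/16.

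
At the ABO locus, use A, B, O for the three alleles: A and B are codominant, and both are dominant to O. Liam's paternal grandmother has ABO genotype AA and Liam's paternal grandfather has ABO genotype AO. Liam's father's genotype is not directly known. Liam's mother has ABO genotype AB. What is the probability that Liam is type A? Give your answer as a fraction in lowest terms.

1/2

Liam's father's ABO genotype from AA × AO: 1/2 AA, 1/2 AO.
Crossing each possibility with the mother AB and summing P(type A): 1/2·1/2 + 1/2·1/2 = 1/2.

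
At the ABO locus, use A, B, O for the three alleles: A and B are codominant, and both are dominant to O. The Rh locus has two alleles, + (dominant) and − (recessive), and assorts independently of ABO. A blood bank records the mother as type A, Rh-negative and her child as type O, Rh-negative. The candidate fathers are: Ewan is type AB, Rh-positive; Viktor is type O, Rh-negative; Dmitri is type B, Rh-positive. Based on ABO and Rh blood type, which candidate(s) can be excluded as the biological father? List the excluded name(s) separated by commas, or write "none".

A candidate is excluded only if no genotype consistent with his phenotype could produce a type O, Rh-negative child with a type A, Rh-negative mother.
Ewan (type AB, Rh+): no genotype consistent with that phenotype can produce a type-O Rh- child with a type-A mother.

Ewan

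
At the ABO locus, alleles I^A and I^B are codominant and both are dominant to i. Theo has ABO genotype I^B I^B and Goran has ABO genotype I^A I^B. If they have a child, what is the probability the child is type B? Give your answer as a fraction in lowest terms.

ABO cross I^B I^B × I^A I^B → offspring phenotypes: 1/2 B, 1/2 AB.
So P(type B) = 1/2.

1/2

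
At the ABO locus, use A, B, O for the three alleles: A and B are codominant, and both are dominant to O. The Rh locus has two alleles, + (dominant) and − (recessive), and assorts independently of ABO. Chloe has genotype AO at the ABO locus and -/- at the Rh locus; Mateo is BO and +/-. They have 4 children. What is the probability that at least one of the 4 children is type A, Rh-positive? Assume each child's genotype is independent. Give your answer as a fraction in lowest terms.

ABO cross AO × BO → 1/4 O, 1/4 A, 1/4 B, 1/4 AB.
Rh cross -/- × +/- → 1/2 Rh+, 1/2 Rh-; so P(type A, Rh-positive) = 1/4 × 1/2 = 1/8 per child.
P(none) = (7/8)^4 = 2401/4096; P(at least one) = 1 − 2401/4096 = 1695/4096.

1695/4096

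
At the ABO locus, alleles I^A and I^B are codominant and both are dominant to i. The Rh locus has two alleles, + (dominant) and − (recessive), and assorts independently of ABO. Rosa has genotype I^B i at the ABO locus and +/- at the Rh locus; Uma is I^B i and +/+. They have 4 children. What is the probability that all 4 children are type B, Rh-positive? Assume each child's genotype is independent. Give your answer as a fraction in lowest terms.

ABO cross I^B i × I^B i → 1/4 O, 3/4 B.
Rh cross +/- × +/+ → 1 Rh+; so P(type B, Rh-positive) = 3/4 × 1 = 3/4 per child.
All 4 independent: (3/4)^4 = 81/256.

81/256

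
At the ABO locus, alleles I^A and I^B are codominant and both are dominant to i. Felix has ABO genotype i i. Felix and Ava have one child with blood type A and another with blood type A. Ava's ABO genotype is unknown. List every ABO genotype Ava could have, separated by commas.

I^A I^A, I^A I^B, I^A i

For each candidate genotype of Ava, check whether crossing it with i i can produce every observed child phenotype.
  I^A I^A → possible child types {A} ✓
  I^A I^B → possible child types {A, B} ✓
  I^A i → possible child types {O, A} ✓
  I^B I^B → possible child types {B} ✗
  I^B i → possible child types {O, B} ✗
  i i → possible child types {O} ✗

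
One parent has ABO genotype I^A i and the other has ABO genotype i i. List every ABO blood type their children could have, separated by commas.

Gametes from I^A i × i i give offspring ABO genotypes I^A i, i i, i.e. phenotypes O, A.

O, A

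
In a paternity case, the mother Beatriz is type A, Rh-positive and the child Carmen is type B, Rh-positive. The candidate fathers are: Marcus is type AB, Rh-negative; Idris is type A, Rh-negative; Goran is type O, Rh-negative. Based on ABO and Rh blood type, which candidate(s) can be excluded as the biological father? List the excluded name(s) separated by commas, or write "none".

Idris, Goran

A candidate is excluded only if no genotype consistent with his phenotype could produce a type B, Rh-positive child with a type A, Rh-positive mother.
Idris (type A, Rh-): no genotype consistent with that phenotype can produce a type-B Rh+ child with a type-A mother.
Goran (type O, Rh-): no genotype consistent with that phenotype can produce a type-B Rh+ child with a type-A mother.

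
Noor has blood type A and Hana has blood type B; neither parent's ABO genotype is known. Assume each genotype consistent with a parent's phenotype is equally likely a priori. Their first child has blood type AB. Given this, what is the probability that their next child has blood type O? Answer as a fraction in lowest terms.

1/36

Possible genotypes: Noor ∈ {AA, AO}; Hana ∈ {BB, BO}.
Weight each parental genotype pair by prior × P(type-AB child):
  AA × BB: posterior weight 4/9; P(next child type O) = 0.
  AA × BO: posterior weight 2/9; P(next child type O) = 0.
  AO × BB: posterior weight 2/9; P(next child type O) = 0.
  AO × BO: posterior weight 1/9; P(next child type O) = 1/4.
Weighted sum = 1/36.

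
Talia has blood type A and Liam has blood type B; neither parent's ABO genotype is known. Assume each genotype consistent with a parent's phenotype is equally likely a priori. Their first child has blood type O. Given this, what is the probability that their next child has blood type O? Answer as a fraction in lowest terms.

1/4

Possible genotypes: Talia ∈ {AA, AO}; Liam ∈ {BB, BO}.
Weight each parental genotype pair by prior × P(type-O child):
  AO × BO: posterior weight 1; P(next child type O) = 1/4.
Weighted sum = 1/4.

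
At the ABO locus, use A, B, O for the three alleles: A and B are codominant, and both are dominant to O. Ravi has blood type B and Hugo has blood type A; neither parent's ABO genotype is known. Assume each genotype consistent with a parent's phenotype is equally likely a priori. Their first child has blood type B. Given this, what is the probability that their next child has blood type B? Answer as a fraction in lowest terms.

5/12

Possible genotypes: Ravi ∈ {BB, BO}; Hugo ∈ {AA, AO}.
Weight each parental genotype pair by prior × P(type-B child):
  BB × AO: posterior weight 2/3; P(next child type B) = 1/2.
  BO × AO: posterior weight 1/3; P(next child type B) = 1/4.
Weighted sum = 5/12.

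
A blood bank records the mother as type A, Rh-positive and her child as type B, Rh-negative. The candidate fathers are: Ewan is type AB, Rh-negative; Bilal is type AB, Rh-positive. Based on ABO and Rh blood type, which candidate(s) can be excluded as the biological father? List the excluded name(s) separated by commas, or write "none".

A candidate is excluded only if no genotype consistent with his phenotype could produce a type B, Rh-negative child with a type A, Rh-positive mother.
Every candidate has at least one consistent genotype combination, so none can be excluded.

none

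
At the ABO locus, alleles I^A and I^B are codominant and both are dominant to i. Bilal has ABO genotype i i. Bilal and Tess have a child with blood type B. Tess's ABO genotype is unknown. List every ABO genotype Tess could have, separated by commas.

I^A I^B, I^B I^B, I^B i

For each candidate genotype of Tess, check whether crossing it with i i can produce every observed child phenotype.
  I^A I^A → possible child types {A} ✗
  I^A I^B → possible child types {A, B} ✓
  I^A i → possible child types {O, A} ✗
  I^B I^B → possible child types {B} ✓
  I^B i → possible child types {O, B} ✓
  i i → possible child types {O} ✗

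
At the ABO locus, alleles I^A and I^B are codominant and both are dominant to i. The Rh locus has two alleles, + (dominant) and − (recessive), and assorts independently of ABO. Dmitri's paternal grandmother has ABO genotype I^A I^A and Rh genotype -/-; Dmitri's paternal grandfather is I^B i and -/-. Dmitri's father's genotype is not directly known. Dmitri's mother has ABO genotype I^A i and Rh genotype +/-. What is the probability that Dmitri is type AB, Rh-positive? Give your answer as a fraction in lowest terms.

Dmitri's father's ABO genotype from I^A I^A × I^B i: 1/2 I^A I^B, 1/2 I^A i.
Crossing each possibility with the mother I^A i and summing P(type AB): 1/2·1/4 + 1/2·0 = 1/8.
Similarly for Rh via the father's Rh distribution: P(Rh+) = 1/2.
Independent loci: 1/8 × 1/2 = 1/16.

1/16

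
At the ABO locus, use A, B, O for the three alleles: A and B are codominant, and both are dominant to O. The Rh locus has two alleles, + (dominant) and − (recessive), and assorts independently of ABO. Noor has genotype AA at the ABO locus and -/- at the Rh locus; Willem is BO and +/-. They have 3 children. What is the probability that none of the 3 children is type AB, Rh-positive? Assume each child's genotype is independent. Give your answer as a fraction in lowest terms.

ABO cross AA × BO → 1/2 A, 1/2 AB.
Rh cross -/- × +/- → 1/2 Rh+, 1/2 Rh-; so P(type AB, Rh-positive) = 1/2 × 1/2 = 1/4 per child.
P(not type AB, Rh-positive) = 3/4 for one child; (3/4)^3 = 27/64.

27/64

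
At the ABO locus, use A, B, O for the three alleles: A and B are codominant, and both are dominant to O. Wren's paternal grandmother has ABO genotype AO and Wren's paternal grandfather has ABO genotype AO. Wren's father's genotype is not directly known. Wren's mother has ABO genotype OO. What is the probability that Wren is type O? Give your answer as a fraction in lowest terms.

1/2

Wren's father's ABO genotype from AO × AO: 1/4 AA, 1/2 AO, 1/4 OO.
Crossing each possibility with the mother OO and summing P(type O): 1/4·0 + 1/2·1/2 + 1/4·1 = 1/2.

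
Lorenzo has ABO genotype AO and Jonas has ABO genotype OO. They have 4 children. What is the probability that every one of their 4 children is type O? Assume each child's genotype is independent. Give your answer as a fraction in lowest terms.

1/16

ABO cross AO × OO → 1/2 O, 1/2 A.
So P(type O) = 1/2 per child.
All 4 independent: (1/2)^4 = 1/16.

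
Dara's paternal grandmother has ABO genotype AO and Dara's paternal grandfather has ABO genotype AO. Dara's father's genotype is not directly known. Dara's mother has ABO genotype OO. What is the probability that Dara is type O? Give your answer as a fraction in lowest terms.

1/2

Dara's father's ABO genotype from AO × AO: 1/4 AA, 1/2 AO, 1/4 OO.
Crossing each possibility with the mother OO and summing P(type O): 1/4·0 + 1/2·1/2 + 1/4·1 = 1/2.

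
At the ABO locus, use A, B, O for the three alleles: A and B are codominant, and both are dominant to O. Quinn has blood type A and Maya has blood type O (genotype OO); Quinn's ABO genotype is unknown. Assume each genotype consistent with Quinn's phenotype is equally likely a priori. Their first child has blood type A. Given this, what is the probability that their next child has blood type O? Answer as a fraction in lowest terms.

1/6

Possible genotypes: Quinn ∈ {AA, AO}; Maya ∈ {OO}.
Weight each parental genotype pair by prior × P(type-A child):
  AA × OO: posterior weight 2/3; P(next child type O) = 0.
  AO × OO: posterior weight 1/3; P(next child type O) = 1/2.
Weighted sum = 1/6.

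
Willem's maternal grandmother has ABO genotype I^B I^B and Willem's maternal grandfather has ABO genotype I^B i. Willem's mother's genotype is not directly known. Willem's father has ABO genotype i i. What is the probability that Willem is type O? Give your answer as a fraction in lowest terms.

Willem's mother's ABO genotype from I^B I^B × I^B i: 1/2 I^B I^B, 1/2 I^B i.
Crossing each possibility with the father i i and summing P(type O): 1/2·0 + 1/2·1/2 = 1/4.

1/4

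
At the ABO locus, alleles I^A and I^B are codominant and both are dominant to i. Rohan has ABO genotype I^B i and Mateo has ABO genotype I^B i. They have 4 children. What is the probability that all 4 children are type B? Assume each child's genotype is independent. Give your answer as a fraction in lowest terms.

81/256

ABO cross I^B i × I^B i → 1/4 O, 3/4 B.
So P(type B) = 3/4 per child.
All 4 independent: (3/4)^4 = 81/256.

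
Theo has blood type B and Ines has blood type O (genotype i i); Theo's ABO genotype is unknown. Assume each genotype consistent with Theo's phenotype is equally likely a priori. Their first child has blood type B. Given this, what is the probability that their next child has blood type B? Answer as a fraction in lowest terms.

5/6

Possible genotypes: Theo ∈ {I^B I^B, I^B i}; Ines ∈ {i i}.
Weight each parental genotype pair by prior × P(type-B child):
  I^B I^B × i i: posterior weight 2/3; P(next child type B) = 1.
  I^B i × i i: posterior weight 1/3; P(next child type B) = 1/2.
Weighted sum = 5/6.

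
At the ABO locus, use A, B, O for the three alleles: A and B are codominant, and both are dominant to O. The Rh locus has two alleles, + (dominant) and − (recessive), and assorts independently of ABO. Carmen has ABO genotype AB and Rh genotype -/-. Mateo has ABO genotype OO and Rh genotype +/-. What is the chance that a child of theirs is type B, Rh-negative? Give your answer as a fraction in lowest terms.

ABO cross AB × OO → offspring phenotypes: 1/2 A, 1/2 B.
Rh cross -/- × +/- → 1/2 Rh+, 1/2 Rh-.
Independent loci: P(type B, Rh-negative) = 1/2 × 1/2 = 1/4.

1/4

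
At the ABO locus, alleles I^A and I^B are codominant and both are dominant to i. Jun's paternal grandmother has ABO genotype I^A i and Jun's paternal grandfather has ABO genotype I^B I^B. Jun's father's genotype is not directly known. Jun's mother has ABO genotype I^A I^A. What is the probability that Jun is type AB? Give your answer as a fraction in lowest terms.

Jun's father's ABO genotype from I^A i × I^B I^B: 1/2 I^A I^B, 1/2 I^B i.
Crossing each possibility with the mother I^A I^A and summing P(type AB): 1/2·1/2 + 1/2·1/2 = 1/2.

1/2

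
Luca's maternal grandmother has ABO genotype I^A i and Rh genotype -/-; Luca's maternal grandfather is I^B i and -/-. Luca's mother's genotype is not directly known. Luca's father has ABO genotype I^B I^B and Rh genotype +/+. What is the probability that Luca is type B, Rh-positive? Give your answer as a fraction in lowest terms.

3/4

Luca's mother's ABO genotype from I^A i × I^B i: 1/4 I^A I^B, 1/4 I^A i, 1/4 I^B i, 1/4 i i.
Crossing each possibility with the father I^B I^B and summing P(type B): 1/4·1/2 + 1/4·1/2 + 1/4·1 + 1/4·1 = 3/4.
Similarly for Rh via the mother's Rh distribution: P(Rh+) = 1.
Independent loci: 3/4 × 1 = 3/4.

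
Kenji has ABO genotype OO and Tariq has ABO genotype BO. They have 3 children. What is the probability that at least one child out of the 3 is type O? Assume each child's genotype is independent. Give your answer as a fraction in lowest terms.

ABO cross OO × BO → 1/2 O, 1/2 B.
So P(type O) = 1/2 per child.
P(none) = (1/2)^3 = 1/8; P(at least one) = 1 − 1/8 = 7/8.

7/8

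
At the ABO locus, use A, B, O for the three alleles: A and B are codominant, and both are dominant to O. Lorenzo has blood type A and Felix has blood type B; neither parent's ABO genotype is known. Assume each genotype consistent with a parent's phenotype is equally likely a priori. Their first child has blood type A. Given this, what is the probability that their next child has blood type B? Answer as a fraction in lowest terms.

Possible genotypes: Lorenzo ∈ {AA, AO}; Felix ∈ {BB, BO}.
Weight each parental genotype pair by prior × P(type-A child):
  AA × BO: posterior weight 2/3; P(next child type B) = 0.
  AO × BO: posterior weight 1/3; P(next child type B) = 1/4.
Weighted sum = 1/12.

1/12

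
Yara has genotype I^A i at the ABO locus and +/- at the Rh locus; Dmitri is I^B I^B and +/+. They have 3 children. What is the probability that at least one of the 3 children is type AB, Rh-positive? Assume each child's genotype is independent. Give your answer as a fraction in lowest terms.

7/8

ABO cross I^A i × I^B I^B → 1/2 B, 1/2 AB.
Rh cross +/- × +/+ → 1 Rh+; so P(type AB, Rh-positive) = 1/2 × 1 = 1/2 per child.
P(none) = (1/2)^3 = 1/8; P(at least one) = 1 − 1/8 = 7/8.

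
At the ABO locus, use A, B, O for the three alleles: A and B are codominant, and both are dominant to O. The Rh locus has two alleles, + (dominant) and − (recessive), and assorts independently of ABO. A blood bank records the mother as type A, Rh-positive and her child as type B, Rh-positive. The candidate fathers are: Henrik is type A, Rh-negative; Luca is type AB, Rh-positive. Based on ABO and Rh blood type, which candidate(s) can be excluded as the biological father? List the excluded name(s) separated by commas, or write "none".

A candidate is excluded only if no genotype consistent with his phenotype could produce a type B, Rh-positive child with a type A, Rh-positive mother.
Henrik (type A, Rh-): no genotype consistent with that phenotype can produce a type-B Rh+ child with a type-A mother.

Henrik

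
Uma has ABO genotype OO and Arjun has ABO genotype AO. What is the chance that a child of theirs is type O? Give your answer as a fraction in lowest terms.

ABO cross OO × AO → offspring phenotypes: 1/2 O, 1/2 A.
So P(type O) = 1/2.

1/2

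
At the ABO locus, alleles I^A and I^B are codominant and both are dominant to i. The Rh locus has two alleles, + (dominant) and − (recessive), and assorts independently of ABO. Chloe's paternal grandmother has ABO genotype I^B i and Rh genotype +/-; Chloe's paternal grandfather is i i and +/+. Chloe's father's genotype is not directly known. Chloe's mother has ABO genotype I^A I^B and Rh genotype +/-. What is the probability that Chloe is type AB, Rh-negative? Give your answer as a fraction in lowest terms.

Chloe's father's ABO genotype from I^B i × i i: 1/2 I^B i, 1/2 i i.
Crossing each possibility with the mother I^A I^B and summing P(type AB): 1/2·1/4 + 1/2·0 = 1/8.
Similarly for Rh via the father's Rh distribution: P(Rh-) = 1/8.
Independent loci: 1/8 × 1/8 = 1/64.

1/64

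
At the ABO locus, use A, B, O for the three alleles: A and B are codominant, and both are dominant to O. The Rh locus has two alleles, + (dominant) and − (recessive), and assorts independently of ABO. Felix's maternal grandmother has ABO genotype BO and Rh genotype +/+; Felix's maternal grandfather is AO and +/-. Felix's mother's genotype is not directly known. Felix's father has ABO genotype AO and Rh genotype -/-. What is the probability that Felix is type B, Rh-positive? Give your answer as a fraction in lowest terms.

3/32

Felix's mother's ABO genotype from BO × AO: 1/4 AB, 1/4 AO, 1/4 BO, 1/4 OO.
Crossing each possibility with the father AO and summing P(type B): 1/4·1/4 + 1/4·0 + 1/4·1/4 + 1/4·0 = 1/8.
Similarly for Rh via the mother's Rh distribution: P(Rh+) = 3/4.
Independent loci: 1/8 × 3/4 = 3/32.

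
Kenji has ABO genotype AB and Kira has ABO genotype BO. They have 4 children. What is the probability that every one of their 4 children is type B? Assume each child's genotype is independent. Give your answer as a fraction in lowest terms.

1/16

ABO cross AB × BO → 1/4 A, 1/2 B, 1/4 AB.
So P(type B) = 1/2 per child.
All 4 independent: (1/2)^4 = 1/16.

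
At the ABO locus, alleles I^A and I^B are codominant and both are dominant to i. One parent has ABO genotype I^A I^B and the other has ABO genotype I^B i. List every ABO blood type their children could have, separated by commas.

Gametes from I^A I^B × I^B i give offspring ABO genotypes I^A I^B, I^A i, I^B I^B, I^B i, i.e. phenotypes A, B, AB.

A, B, AB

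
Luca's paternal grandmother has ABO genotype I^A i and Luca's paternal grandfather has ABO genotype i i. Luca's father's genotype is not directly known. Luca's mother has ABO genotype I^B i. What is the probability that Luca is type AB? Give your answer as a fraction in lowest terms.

Luca's father's ABO genotype from I^A i × i i: 1/2 I^A i, 1/2 i i.
Crossing each possibility with the mother I^B i and summing P(type AB): 1/2·1/4 + 1/2·0 = 1/8.

1/8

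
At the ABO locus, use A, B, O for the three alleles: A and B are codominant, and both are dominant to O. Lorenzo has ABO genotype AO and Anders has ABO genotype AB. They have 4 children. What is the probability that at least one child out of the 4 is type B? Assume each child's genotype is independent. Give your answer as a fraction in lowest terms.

175/256

ABO cross AO × AB → 1/2 A, 1/4 B, 1/4 AB.
So P(type B) = 1/4 per child.
P(none) = (3/4)^4 = 81/256; P(at least one) = 1 − 81/256 = 175/256.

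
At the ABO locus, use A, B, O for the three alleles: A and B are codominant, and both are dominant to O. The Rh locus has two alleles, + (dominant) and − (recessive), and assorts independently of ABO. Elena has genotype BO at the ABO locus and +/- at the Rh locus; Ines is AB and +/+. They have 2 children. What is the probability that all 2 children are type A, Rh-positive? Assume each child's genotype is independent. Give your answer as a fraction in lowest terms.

ABO cross BO × AB → 1/4 A, 1/2 B, 1/4 AB.
Rh cross +/- × +/+ → 1 Rh+; so P(type A, Rh-positive) = 1/4 × 1 = 1/4 per child.
All 2 independent: (1/4)^2 = 1/16.

1/16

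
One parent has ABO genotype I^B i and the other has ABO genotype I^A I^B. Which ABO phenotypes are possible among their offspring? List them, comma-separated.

Gametes from I^B i × I^A I^B give offspring ABO genotypes I^A I^B, I^A i, I^B I^B, I^B i, i.e. phenotypes A, B, AB.

A, B, AB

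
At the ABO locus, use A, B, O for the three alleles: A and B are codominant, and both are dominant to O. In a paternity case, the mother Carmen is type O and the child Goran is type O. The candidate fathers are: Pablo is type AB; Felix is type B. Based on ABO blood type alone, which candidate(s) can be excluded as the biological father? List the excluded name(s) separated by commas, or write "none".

Pablo

A candidate is excluded only if no genotype consistent with his phenotype could produce a type O child with a type O mother.
Pablo (type AB): no genotype consistent with that phenotype can produce a type-O child with a type-O mother.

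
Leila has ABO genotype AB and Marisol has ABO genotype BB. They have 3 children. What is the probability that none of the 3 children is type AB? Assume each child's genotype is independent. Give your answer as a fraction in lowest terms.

ABO cross AB × BB → 1/2 B, 1/2 AB.
So P(type AB) = 1/2 per child.
P(not type AB) = 1/2 for one child; (1/2)^3 = 1/8.

1/8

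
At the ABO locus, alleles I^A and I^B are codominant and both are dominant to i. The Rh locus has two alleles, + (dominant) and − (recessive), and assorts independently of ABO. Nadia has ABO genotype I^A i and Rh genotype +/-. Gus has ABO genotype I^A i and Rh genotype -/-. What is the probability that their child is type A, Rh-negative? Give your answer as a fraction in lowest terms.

3/8

ABO cross I^A i × I^A i → offspring phenotypes: 1/4 O, 3/4 A.
Rh cross +/- × -/- → 1/2 Rh+, 1/2 Rh-.
Independent loci: P(type A, Rh-negative) = 3/4 × 1/2 = 3/8.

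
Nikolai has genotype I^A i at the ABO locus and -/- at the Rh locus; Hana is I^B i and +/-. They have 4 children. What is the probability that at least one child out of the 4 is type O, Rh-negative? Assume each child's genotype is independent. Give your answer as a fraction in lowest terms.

1695/4096

ABO cross I^A i × I^B i → 1/4 O, 1/4 A, 1/4 B, 1/4 AB.
Rh cross -/- × +/- → 1/2 Rh+, 1/2 Rh-; so P(type O, Rh-negative) = 1/4 × 1/2 = 1/8 per child.
P(none) = (7/8)^4 = 2401/4096; P(at least one) = 1 − 2401/4096 = 1695/4096.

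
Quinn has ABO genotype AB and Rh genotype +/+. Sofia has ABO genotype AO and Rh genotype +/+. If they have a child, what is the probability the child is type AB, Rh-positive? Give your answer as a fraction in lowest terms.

1/4

ABO cross AB × AO → offspring phenotypes: 1/2 A, 1/4 B, 1/4 AB.
Rh cross +/+ × +/+ → 1 Rh+.
Independent loci: P(type AB, Rh-positive) = 1/4 × 1 = 1/4.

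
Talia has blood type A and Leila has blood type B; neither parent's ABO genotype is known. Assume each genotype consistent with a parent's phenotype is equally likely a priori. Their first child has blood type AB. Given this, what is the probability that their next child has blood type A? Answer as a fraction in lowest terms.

5/36

Possible genotypes: Talia ∈ {I^A I^A, I^A i}; Leila ∈ {I^B I^B, I^B i}.
Weight each parental genotype pair by prior × P(type-AB child):
  I^A I^A × I^B I^B: posterior weight 4/9; P(next child type A) = 0.
  I^A I^A × I^B i: posterior weight 2/9; P(next child type A) = 1/2.
  I^A i × I^B I^B: posterior weight 2/9; P(next child type A) = 0.
  I^A i × I^B i: posterior weight 1/9; P(next child type A) = 1/4.
Weighted sum = 5/36.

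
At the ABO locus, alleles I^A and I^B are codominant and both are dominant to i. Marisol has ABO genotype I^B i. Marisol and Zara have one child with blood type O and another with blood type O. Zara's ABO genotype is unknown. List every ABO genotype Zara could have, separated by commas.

For each candidate genotype of Zara, check whether crossing it with I^B i can produce every observed child phenotype.
  I^A I^A → possible child types {A, AB} ✗
  I^A I^B → possible child types {A, B, AB} ✗
  I^A i → possible child types {O, A, B, AB} ✓
  I^B I^B → possible child types {B} ✗
  I^B i → possible child types {O, B} ✓
  i i → possible child types {O, B} ✓

I^A i, I^B i, i i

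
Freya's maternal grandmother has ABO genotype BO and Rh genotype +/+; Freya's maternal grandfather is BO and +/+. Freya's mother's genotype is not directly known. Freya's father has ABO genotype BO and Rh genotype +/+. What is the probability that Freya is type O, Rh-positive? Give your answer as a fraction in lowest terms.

1/4

Freya's mother's ABO genotype from BO × BO: 1/4 BB, 1/2 BO, 1/4 OO.
Crossing each possibility with the father BO and summing P(type O): 1/4·0 + 1/2·1/4 + 1/4·1/2 = 1/4.
Similarly for Rh via the mother's Rh distribution: P(Rh+) = 1.
Independent loci: 1/4 × 1 = 1/4.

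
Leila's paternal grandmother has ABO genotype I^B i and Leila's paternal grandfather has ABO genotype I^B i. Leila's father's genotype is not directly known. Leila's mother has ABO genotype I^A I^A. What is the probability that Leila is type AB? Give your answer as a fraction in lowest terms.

Leila's father's ABO genotype from I^B i × I^B i: 1/4 I^B I^B, 1/2 I^B i, 1/4 i i.
Crossing each possibility with the mother I^A I^A and summing P(type AB): 1/4·1 + 1/2·1/2 + 1/4·0 = 1/2.

1/2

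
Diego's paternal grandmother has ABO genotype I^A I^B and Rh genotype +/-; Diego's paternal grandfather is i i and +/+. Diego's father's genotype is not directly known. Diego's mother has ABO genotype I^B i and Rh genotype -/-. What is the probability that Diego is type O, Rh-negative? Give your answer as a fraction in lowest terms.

Diego's father's ABO genotype from I^A I^B × i i: 1/2 I^A i, 1/2 I^B i.
Crossing each possibility with the mother I^B i and summing P(type O): 1/2·1/4 + 1/2·1/4 = 1/4.
Similarly for Rh via the father's Rh distribution: P(Rh-) = 1/4.
Independent loci: 1/4 × 1/4 = 1/16.

1/16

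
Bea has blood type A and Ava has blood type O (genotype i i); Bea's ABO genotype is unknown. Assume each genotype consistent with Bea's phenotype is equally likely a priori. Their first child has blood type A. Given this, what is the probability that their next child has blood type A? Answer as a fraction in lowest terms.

5/6

Possible genotypes: Bea ∈ {I^A I^A, I^A i}; Ava ∈ {i i}.
Weight each parental genotype pair by prior × P(type-A child):
  I^A I^A × i i: posterior weight 2/3; P(next child type A) = 1.
  I^A i × i i: posterior weight 1/3; P(next child type A) = 1/2.
Weighted sum = 5/6.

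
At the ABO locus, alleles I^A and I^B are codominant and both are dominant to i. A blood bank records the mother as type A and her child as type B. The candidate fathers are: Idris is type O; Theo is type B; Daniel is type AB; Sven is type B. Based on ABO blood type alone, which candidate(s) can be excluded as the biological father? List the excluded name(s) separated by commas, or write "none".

A candidate is excluded only if no genotype consistent with his phenotype could produce a type B child with a type A mother.
Idris (type O): no genotype consistent with that phenotype can produce a type-B child with a type-A mother.

Idris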